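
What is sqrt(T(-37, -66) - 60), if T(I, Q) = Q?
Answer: 3*I*sqrt(14) ≈ 11.225*I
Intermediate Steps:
sqrt(T(-37, -66) - 60) = sqrt(-66 - 60) = sqrt(-126) = 3*I*sqrt(14)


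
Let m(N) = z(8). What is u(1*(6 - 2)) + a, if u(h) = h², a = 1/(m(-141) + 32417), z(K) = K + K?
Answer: 518929/32433 ≈ 16.000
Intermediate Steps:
z(K) = 2*K
m(N) = 16 (m(N) = 2*8 = 16)
a = 1/32433 (a = 1/(16 + 32417) = 1/32433 ≈ 3.0833e-5)
u(1*(6 - 2)) + a = (1*(6 - 2))² + 1/32433 = (1*4)² + 1/32433 = 4² + 1/32433 = 16 + 1/32433 = 518929/32433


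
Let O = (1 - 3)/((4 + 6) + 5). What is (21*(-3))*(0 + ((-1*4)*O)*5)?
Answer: -168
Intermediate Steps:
O = -2/15 (O = -2/(10 + 5) = -2/15 ≈ -0.13333)
(21*(-3))*(0 + ((-1*4)*O)*5) = (21*(-3))*(0 + (-1*4*(-2/15))*5) = -63*(0 - 4*(-2/15)*5) = -63*(0 + (8/15)*5) = -63*(0 + 8/3) = -63*8/3 = -168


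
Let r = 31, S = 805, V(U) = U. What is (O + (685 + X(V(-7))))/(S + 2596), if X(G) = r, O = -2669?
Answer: -1953/3401 ≈ -0.57424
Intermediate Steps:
X(G) = 31
(O + (685 + X(V(-7))))/(S + 2596) = (-2669 + (685 + 31))/(805 + 2596) = (-2669 + 716)/3401 = -1953*1/3401 = -1953/3401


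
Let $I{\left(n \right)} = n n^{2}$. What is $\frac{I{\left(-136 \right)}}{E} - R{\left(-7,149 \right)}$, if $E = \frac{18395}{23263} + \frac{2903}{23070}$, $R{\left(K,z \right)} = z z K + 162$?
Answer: $- \frac{1273622597744905}{491905139} \approx -2.5892 \cdot 10^{6}$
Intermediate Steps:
$R{\left(K,z \right)} = 162 + K z^{2}$ ($R{\left(K,z \right)} = z^{2} K + 162 = K z^{2} + 162 = 162 + K z^{2}$)
$E = \frac{491905139}{536677410}$ ($E = 18395 \cdot \frac{1}{23263} + 2903 \cdot \frac{1}{23070} = \frac{18395}{23263} + \frac{2903}{23070} = \frac{491905139}{536677410} \approx 0.91658$)
$I{\left(n \right)} = n^{3}$
$\frac{I{\left(-136 \right)}}{E} - R{\left(-7,149 \right)} = \frac{\left(-136\right)^{3}}{\frac{491905139}{536677410}} - \left(162 - 7 \cdot 149^{2}\right) = \left(-2515456\right) \frac{536677410}{491905139} - \left(162 - 155407\right) = - \frac{1349988411048960}{491905139} - \left(162 - 155407\right) = - \frac{1349988411048960}{491905139} - -155245 = - \frac{1349988411048960}{491905139} + 155245 = - \frac{1273622597744905}{491905139}$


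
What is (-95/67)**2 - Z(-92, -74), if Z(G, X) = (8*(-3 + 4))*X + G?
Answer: 3079501/4489 ≈ 686.01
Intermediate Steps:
Z(G, X) = G + 8*X (Z(G, X) = (8*1)*X + G = 8*X + G = G + 8*X)
(-95/67)**2 - Z(-92, -74) = (-95/67)**2 - (-92 + 8*(-74)) = (-95*1/67)**2 - (-92 - 592) = (-95/67)**2 - 1*(-684) = 9025/4489 + 684 = 3079501/4489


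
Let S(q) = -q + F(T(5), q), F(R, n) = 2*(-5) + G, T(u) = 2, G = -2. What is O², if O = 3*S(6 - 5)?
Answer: 1521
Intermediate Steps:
F(R, n) = -12 (F(R, n) = 2*(-5) - 2 = -10 - 2 = -12)
S(q) = -12 - q (S(q) = -q - 12 = -12 - q)
O = -39 (O = 3*(-12 - (6 - 5)) = 3*(-12 - 1*1) = 3*(-12 - 1) = 3*(-13) = -39)
O² = (-39)² = 1521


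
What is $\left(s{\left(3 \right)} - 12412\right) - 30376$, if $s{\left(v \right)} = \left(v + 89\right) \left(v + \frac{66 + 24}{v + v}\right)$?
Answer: $-41132$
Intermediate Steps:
$s{\left(v \right)} = \left(89 + v\right) \left(v + \frac{45}{v}\right)$ ($s{\left(v \right)} = \left(89 + v\right) \left(v + \frac{90}{2 v}\right) = \left(89 + v\right) \left(v + 90 \frac{1}{2 v}\right) = \left(89 + v\right) \left(v + \frac{45}{v}\right)$)
$\left(s{\left(3 \right)} - 12412\right) - 30376 = \left(\left(45 + 3^{2} + 89 \cdot 3 + \frac{4005}{3}\right) - 12412\right) - 30376 = \left(\left(45 + 9 + 267 + 4005 \cdot \frac{1}{3}\right) - 12412\right) - 30376 = \left(\left(45 + 9 + 267 + 1335\right) - 12412\right) - 30376 = \left(1656 - 12412\right) - 30376 = -10756 - 30376 = -41132$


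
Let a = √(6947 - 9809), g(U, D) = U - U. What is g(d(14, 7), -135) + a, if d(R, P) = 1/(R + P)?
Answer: 3*I*√318 ≈ 53.498*I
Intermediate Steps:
d(R, P) = 1/(P + R)
g(U, D) = 0
a = 3*I*√318 (a = √(-2862) = 3*I*√318 ≈ 53.498*I)
g(d(14, 7), -135) + a = 0 + 3*I*√318 = 3*I*√318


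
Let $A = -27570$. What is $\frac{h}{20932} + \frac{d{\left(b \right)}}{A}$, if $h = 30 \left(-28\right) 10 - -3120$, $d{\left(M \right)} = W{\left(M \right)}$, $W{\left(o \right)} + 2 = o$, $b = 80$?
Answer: $- \frac{6133429}{24045635} \approx -0.25507$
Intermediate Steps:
$W{\left(o \right)} = -2 + o$
$d{\left(M \right)} = -2 + M$
$h = -5280$ ($h = \left(-840\right) 10 + 3120 = -8400 + 3120 = -5280$)
$\frac{h}{20932} + \frac{d{\left(b \right)}}{A} = - \frac{5280}{20932} + \frac{-2 + 80}{-27570} = \left(-5280\right) \frac{1}{20932} + 78 \left(- \frac{1}{27570}\right) = - \frac{1320}{5233} - \frac{13}{4595} = - \frac{6133429}{24045635}$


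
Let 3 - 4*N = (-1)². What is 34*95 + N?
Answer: 6461/2 ≈ 3230.5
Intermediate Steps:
N = ½ (N = ¾ - ¼*(-1)² = ¾ - ¼*1 = ¾ - ¼ = ½ ≈ 0.50000)
34*95 + N = 34*95 + ½ = 3230 + ½ = 6461/2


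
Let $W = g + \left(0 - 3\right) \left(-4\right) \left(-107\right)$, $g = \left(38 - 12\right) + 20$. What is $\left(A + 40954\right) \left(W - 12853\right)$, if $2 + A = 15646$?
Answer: $-797522418$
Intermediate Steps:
$g = 46$ ($g = 26 + 20 = 46$)
$A = 15644$ ($A = -2 + 15646 = 15644$)
$W = -1238$ ($W = 46 + \left(0 - 3\right) \left(-4\right) \left(-107\right) = 46 + \left(-3\right) \left(-4\right) \left(-107\right) = 46 + 12 \left(-107\right) = 46 - 1284 = -1238$)
$\left(A + 40954\right) \left(W - 12853\right) = \left(15644 + 40954\right) \left(-1238 - 12853\right) = 56598 \left(-14091\right) = -797522418$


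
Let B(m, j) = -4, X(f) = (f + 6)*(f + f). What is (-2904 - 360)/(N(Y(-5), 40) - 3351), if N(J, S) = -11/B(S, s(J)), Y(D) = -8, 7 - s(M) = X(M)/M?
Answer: 13056/13393 ≈ 0.97484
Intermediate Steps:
X(f) = 2*f*(6 + f) (X(f) = (6 + f)*(2*f) = 2*f*(6 + f))
s(M) = -5 - 2*M (s(M) = 7 - 2*M*(6 + M)/M = 7 - (12 + 2*M) = 7 + (-12 - 2*M) = -5 - 2*M)
N(J, S) = 11/4 (N(J, S) = -11/(-4) = -11*(-¼) = 11/4)
(-2904 - 360)/(N(Y(-5), 40) - 3351) = (-2904 - 360)/(11/4 - 3351) = -3264/(-13393/4) = -3264*(-4/13393) = 13056/13393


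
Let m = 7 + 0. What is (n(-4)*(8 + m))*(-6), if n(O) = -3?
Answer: 270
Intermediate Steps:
m = 7
(n(-4)*(8 + m))*(-6) = -3*(8 + 7)*(-6) = -3*15*(-6) = -45*(-6) = 270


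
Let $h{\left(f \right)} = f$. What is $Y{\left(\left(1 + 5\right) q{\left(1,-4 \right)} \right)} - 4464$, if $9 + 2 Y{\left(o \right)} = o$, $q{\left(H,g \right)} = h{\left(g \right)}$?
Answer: $- \frac{8961}{2} \approx -4480.5$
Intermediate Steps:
$q{\left(H,g \right)} = g$
$Y{\left(o \right)} = - \frac{9}{2} + \frac{o}{2}$
$Y{\left(\left(1 + 5\right) q{\left(1,-4 \right)} \right)} - 4464 = \left(- \frac{9}{2} + \frac{\left(1 + 5\right) \left(-4\right)}{2}\right) - 4464 = \left(- \frac{9}{2} + \frac{6 \left(-4\right)}{2}\right) - 4464 = \left(- \frac{9}{2} + \frac{1}{2} \left(-24\right)\right) - 4464 = \left(- \frac{9}{2} - 12\right) - 4464 = - \frac{33}{2} - 4464 = - \frac{8961}{2}$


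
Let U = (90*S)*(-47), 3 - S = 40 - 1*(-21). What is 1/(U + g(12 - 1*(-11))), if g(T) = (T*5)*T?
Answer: 1/247985 ≈ 4.0325e-6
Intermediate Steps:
g(T) = 5*T² (g(T) = (5*T)*T = 5*T²)
S = -58 (S = 3 - (40 - 1*(-21)) = 3 - (40 + 21) = 3 - 1*61 = 3 - 61 = -58)
U = 245340 (U = (90*(-58))*(-47) = -5220*(-47) = 245340)
1/(U + g(12 - 1*(-11))) = 1/(245340 + 5*(12 - 1*(-11))²) = 1/(245340 + 5*(12 + 11)²) = 1/(245340 + 5*23²) = 1/(245340 + 5*529) = 1/(245340 + 2645) = 1/247985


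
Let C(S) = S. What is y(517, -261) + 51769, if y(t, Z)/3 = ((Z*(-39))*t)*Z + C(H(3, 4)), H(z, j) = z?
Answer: -4120519391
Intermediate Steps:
y(t, Z) = 9 - 117*t*Z² (y(t, Z) = 3*(((Z*(-39))*t)*Z + 3) = 3*(((-39*Z)*t)*Z + 3) = 3*((-39*Z*t)*Z + 3) = 3*(-39*t*Z² + 3) = 3*(3 - 39*t*Z²) = 9 - 117*t*Z²)
y(517, -261) + 51769 = (9 - 117*517*(-261)²) + 51769 = (9 - 117*517*68121) + 51769 = (9 - 4120571169) + 51769 = -4120571160 + 51769 = -4120519391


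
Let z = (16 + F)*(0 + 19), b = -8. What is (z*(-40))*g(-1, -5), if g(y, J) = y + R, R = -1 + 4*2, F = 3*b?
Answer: 36480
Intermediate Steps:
F = -24 (F = 3*(-8) = -24)
R = 7 (R = -1 + 8 = 7)
g(y, J) = 7 + y (g(y, J) = y + 7 = 7 + y)
z = -152 (z = (16 - 24)*(0 + 19) = -8*19 = -152)
(z*(-40))*g(-1, -5) = (-152*(-40))*(7 - 1) = 6080*6 = 36480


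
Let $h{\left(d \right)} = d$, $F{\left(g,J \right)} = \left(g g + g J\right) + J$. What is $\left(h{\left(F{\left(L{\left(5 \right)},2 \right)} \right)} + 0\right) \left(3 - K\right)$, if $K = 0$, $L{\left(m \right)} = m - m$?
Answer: $6$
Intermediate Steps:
$L{\left(m \right)} = 0$
$F{\left(g,J \right)} = J + g^{2} + J g$ ($F{\left(g,J \right)} = \left(g^{2} + J g\right) + J = J + g^{2} + J g$)
$\left(h{\left(F{\left(L{\left(5 \right)},2 \right)} \right)} + 0\right) \left(3 - K\right) = \left(\left(2 + 0^{2} + 2 \cdot 0\right) + 0\right) \left(3 - 0\right) = \left(\left(2 + 0 + 0\right) + 0\right) \left(3 + 0\right) = \left(2 + 0\right) 3 = 2 \cdot 3 = 6$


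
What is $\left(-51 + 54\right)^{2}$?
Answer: $9$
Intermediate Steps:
$\left(-51 + 54\right)^{2} = 3^{2} = 9$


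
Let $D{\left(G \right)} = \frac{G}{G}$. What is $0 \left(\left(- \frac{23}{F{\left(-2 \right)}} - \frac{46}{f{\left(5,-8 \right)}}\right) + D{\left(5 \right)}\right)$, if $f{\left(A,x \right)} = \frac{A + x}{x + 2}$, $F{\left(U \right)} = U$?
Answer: $0$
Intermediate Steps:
$D{\left(G \right)} = 1$
$f{\left(A,x \right)} = \frac{A + x}{2 + x}$
$0 \left(\left(- \frac{23}{F{\left(-2 \right)}} - \frac{46}{f{\left(5,-8 \right)}}\right) + D{\left(5 \right)}\right) = 0 \left(\left(- \frac{23}{-2} - \frac{46}{\frac{1}{2 - 8} \left(5 - 8\right)}\right) + 1\right) = 0 \left(\left(\left(-23\right) \left(- \frac{1}{2}\right) - \frac{46}{\frac{1}{-6} \left(-3\right)}\right) + 1\right) = 0 \left(\left(\frac{23}{2} - \frac{46}{\left(- \frac{1}{6}\right) \left(-3\right)}\right) + 1\right) = 0 \left(\left(\frac{23}{2} - 46 \frac{1}{\frac{1}{2}}\right) + 1\right) = 0 \left(\left(\frac{23}{2} - 92\right) + 1\right) = 0 \left(- \frac{161}{2} + 1\right) = 0 \left(- \frac{159}{2}\right) = 0$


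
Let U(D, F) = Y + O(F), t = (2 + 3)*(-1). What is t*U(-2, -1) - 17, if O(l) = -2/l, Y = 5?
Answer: -52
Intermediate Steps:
t = -5 (t = 5*(-1) = -5)
U(D, F) = 5 - 2/F
t*U(-2, -1) - 17 = -5*(5 - 2/(-1)) - 17 = -5*(5 - 2*(-1)) - 17 = -5*(5 + 2) - 17 = -5*7 - 17 = -35 - 17 = -52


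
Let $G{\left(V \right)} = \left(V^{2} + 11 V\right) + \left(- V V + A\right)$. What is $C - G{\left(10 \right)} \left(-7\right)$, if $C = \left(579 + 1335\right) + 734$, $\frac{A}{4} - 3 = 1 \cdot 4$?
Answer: $3614$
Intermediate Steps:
$A = 28$ ($A = 12 + 4 \cdot 1 \cdot 4 = 12 + 4 \cdot 4 = 12 + 16 = 28$)
$C = 2648$ ($C = 1914 + 734 = 2648$)
$G{\left(V \right)} = 28 + 11 V$ ($G{\left(V \right)} = \left(V^{2} + 11 V\right) + \left(- V V + 28\right) = \left(V^{2} + 11 V\right) - \left(-28 + V^{2}\right) = 28 + 11 V$)
$C - G{\left(10 \right)} \left(-7\right) = 2648 - \left(28 + 11 \cdot 10\right) \left(-7\right) = 2648 - \left(28 + 110\right) \left(-7\right) = 2648 - 138 \left(-7\right) = 2648 - -966 = 2648 + 966 = 3614$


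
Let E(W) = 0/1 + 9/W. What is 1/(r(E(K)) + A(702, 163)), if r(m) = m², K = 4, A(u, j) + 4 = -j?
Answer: -16/2591 ≈ -0.0061752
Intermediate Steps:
A(u, j) = -4 - j
E(W) = 9/W (E(W) = 0*1 + 9/W = 0 + 9/W = 9/W)
1/(r(E(K)) + A(702, 163)) = 1/((9/4)² + (-4 - 1*163)) = 1/((9*(¼))² + (-4 - 163)) = 1/((9/4)² - 167) = 1/(81/16 - 167) = 1/(-2591/16) = -16/2591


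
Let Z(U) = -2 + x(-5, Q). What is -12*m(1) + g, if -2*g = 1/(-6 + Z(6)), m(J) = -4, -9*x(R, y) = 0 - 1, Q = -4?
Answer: 6825/142 ≈ 48.063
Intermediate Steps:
x(R, y) = ⅑ (x(R, y) = -(0 - 1)/9 = -⅑*(-1) = ⅑)
Z(U) = -17/9 (Z(U) = -2 + ⅑ = -17/9)
g = 9/142 (g = -1/(2*(-6 - 17/9)) = -1/(2*(-71/9)) = -½*(-9/71) = 9/142 ≈ 0.063380)
-12*m(1) + g = -12*(-4) + 9/142 = 48 + 9/142 = 6825/142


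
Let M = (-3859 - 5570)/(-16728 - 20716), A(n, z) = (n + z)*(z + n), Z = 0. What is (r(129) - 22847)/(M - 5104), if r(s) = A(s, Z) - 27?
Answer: 233388452/191104747 ≈ 1.2213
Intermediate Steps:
A(n, z) = (n + z)² (A(n, z) = (n + z)*(n + z) = (n + z)²)
M = 9429/37444 (M = -9429/(-37444) = -9429*(-1/37444) = 9429/37444 ≈ 0.25182)
r(s) = -27 + s² (r(s) = (s + 0)² - 27 = s² - 27 = -27 + s²)
(r(129) - 22847)/(M - 5104) = ((-27 + 129²) - 22847)/(9429/37444 - 5104) = ((-27 + 16641) - 22847)/(-191104747/37444) = (16614 - 22847)*(-37444/191104747) = -6233*(-37444/191104747) = 233388452/191104747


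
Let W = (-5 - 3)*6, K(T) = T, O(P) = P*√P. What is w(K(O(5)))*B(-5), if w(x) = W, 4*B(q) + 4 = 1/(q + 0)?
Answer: 252/5 ≈ 50.400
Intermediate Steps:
O(P) = P^(3/2)
W = -48 (W = -8*6 = -48)
B(q) = -1 + 1/(4*q) (B(q) = -1 + 1/(4*(q + 0)) = -1 + 1/(4*q))
w(x) = -48
w(K(O(5)))*B(-5) = -48*(¼ - 1*(-5))/(-5) = -(-48)*(¼ + 5)/5 = -(-48)*21/(5*4) = -48*(-21/20) = 252/5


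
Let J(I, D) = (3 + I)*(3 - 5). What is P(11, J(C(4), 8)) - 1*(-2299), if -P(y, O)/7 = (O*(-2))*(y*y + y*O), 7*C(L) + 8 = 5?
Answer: -16379/7 ≈ -2339.9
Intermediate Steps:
C(L) = -3/7 (C(L) = -8/7 + (⅐)*5 = -8/7 + 5/7 = -3/7)
J(I, D) = -6 - 2*I (J(I, D) = (3 + I)*(-2) = -6 - 2*I)
P(y, O) = 14*O*(y² + O*y) (P(y, O) = -7*O*(-2)*(y*y + y*O) = -7*(-2*O)*(y² + O*y) = -(-14)*O*(y² + O*y) = 14*O*(y² + O*y))
P(11, J(C(4), 8)) - 1*(-2299) = 14*(-6 - 2*(-3/7))*11*((-6 - 2*(-3/7)) + 11) - 1*(-2299) = 14*(-6 + 6/7)*11*((-6 + 6/7) + 11) + 2299 = 14*(-36/7)*11*(-36/7 + 11) + 2299 = 14*(-36/7)*11*(41/7) + 2299 = -32472/7 + 2299 = -16379/7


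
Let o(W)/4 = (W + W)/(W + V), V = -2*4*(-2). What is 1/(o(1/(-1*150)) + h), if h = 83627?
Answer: 2399/200621165 ≈ 1.1958e-5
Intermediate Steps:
V = 16 (V = -8*(-2) = 16)
o(W) = 8*W/(16 + W) (o(W) = 4*((W + W)/(W + 16)) = 4*((2*W)/(16 + W)) = 4*(2*W/(16 + W)) = 8*W/(16 + W))
1/(o(1/(-1*150)) + h) = 1/(8/(((-1*150))*(16 + 1/(-1*150))) + 83627) = 1/(8/(-150*(16 + 1/(-150))) + 83627) = 1/(8*(-1/150)/(16 - 1/150) + 83627) = 1/(8*(-1/150)/(2399/150) + 83627) = 1/(8*(-1/150)*(150/2399) + 83627) = 1/(-8/2399 + 83627) = 1/(200621165/2399) = 2399/200621165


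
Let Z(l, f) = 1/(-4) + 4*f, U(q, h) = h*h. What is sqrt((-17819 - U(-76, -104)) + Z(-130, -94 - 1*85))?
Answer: 3*I*sqrt(13045)/2 ≈ 171.32*I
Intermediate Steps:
U(q, h) = h**2
Z(l, f) = -1/4 + 4*f
sqrt((-17819 - U(-76, -104)) + Z(-130, -94 - 1*85)) = sqrt((-17819 - 1*(-104)**2) + (-1/4 + 4*(-94 - 1*85))) = sqrt((-17819 - 1*10816) + (-1/4 + 4*(-94 - 85))) = sqrt((-17819 - 10816) + (-1/4 + 4*(-179))) = sqrt(-28635 + (-1/4 - 716)) = sqrt(-28635 - 2865/4) = sqrt(-117405/4) = 3*I*sqrt(13045)/2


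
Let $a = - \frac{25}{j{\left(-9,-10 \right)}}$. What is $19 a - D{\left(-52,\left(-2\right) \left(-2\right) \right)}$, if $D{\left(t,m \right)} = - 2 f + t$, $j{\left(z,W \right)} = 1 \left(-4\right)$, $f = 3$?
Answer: $\frac{707}{4} \approx 176.75$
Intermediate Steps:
$j{\left(z,W \right)} = -4$
$D{\left(t,m \right)} = -6 + t$ ($D{\left(t,m \right)} = \left(-2\right) 3 + t = -6 + t$)
$a = \frac{25}{4}$ ($a = - \frac{25}{-4} = \left(-25\right) \left(- \frac{1}{4}\right) = \frac{25}{4} \approx 6.25$)
$19 a - D{\left(-52,\left(-2\right) \left(-2\right) \right)} = 19 \cdot \frac{25}{4} - \left(-6 - 52\right) = \frac{475}{4} - -58 = \frac{475}{4} + 58 = \frac{707}{4}$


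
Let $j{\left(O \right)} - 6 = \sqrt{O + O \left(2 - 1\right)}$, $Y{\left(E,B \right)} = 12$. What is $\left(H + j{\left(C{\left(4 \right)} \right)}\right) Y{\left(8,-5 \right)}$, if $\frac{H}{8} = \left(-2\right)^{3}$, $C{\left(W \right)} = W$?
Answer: $-696 + 24 \sqrt{2} \approx -662.06$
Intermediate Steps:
$j{\left(O \right)} = 6 + \sqrt{2} \sqrt{O}$ ($j{\left(O \right)} = 6 + \sqrt{O + O \left(2 - 1\right)} = 6 + \sqrt{O + O 1} = 6 + \sqrt{O + O} = 6 + \sqrt{2 O} = 6 + \sqrt{2} \sqrt{O}$)
$H = -64$ ($H = 8 \left(-2\right)^{3} = 8 \left(-8\right) = -64$)
$\left(H + j{\left(C{\left(4 \right)} \right)}\right) Y{\left(8,-5 \right)} = \left(-64 + \left(6 + \sqrt{2} \sqrt{4}\right)\right) 12 = \left(-64 + \left(6 + \sqrt{2} \cdot 2\right)\right) 12 = \left(-64 + \left(6 + 2 \sqrt{2}\right)\right) 12 = \left(-58 + 2 \sqrt{2}\right) 12 = -696 + 24 \sqrt{2}$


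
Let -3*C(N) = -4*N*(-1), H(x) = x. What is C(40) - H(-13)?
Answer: -121/3 ≈ -40.333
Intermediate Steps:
C(N) = -4*N/3 (C(N) = -(-4*N)*(-1)/3 = -4*N/3)
C(40) - H(-13) = -4/3*40 - 1*(-13) = -160/3 + 13 = -121/3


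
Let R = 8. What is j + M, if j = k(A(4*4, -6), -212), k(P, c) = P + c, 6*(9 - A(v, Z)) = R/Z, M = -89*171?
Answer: -138796/9 ≈ -15422.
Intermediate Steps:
M = -15219
A(v, Z) = 9 - 4/(3*Z)
j = -1825/9 (j = (9 - 4/3/(-6)) - 212 = (9 - 4/3*(-⅙)) - 212 = (9 + 2/9) - 212 = 83/9 - 212 = -1825/9 ≈ -202.78)
j + M = -1825/9 - 15219 = -138796/9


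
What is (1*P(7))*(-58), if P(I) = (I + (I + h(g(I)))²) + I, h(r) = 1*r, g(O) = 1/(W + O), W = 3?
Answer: -186789/50 ≈ -3735.8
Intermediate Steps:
g(O) = 1/(3 + O)
h(r) = r
P(I) = (I + 1/(3 + I))² + 2*I (P(I) = (I + (I + 1/(3 + I))²) + I = (I + 1/(3 + I))² + 2*I)
(1*P(7))*(-58) = (1*(2*7 + (1 + 7² + 3*7)²/(3 + 7)²))*(-58) = (1*(14 + (1 + 49 + 21)²/10²))*(-58) = (1*(14 + (1/100)*71²))*(-58) = (1*(14 + (1/100)*5041))*(-58) = (1*(14 + 5041/100))*(-58) = (1*(6441/100))*(-58) = (6441/100)*(-58) = -186789/50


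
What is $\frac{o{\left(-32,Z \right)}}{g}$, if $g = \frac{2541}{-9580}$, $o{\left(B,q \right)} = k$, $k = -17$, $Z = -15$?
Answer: $\frac{162860}{2541} \approx 64.093$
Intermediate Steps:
$o{\left(B,q \right)} = -17$
$g = - \frac{2541}{9580}$ ($g = 2541 \left(- \frac{1}{9580}\right) = - \frac{2541}{9580} \approx -0.26524$)
$\frac{o{\left(-32,Z \right)}}{g} = - \frac{17}{- \frac{2541}{9580}} = \left(-17\right) \left(- \frac{9580}{2541}\right) = \frac{162860}{2541}$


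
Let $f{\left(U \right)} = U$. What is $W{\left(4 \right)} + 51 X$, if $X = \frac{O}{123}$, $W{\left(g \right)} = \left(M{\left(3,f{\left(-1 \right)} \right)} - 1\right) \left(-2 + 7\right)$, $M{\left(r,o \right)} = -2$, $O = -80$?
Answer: $- \frac{1975}{41} \approx -48.171$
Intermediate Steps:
$W{\left(g \right)} = -15$ ($W{\left(g \right)} = \left(-2 - 1\right) \left(-2 + 7\right) = \left(-3\right) 5 = -15$)
$X = - \frac{80}{123} \approx -0.65041$
$W{\left(4 \right)} + 51 X = -15 + 51 \left(- \frac{80}{123}\right) = -15 - \frac{1360}{41} = - \frac{1975}{41}$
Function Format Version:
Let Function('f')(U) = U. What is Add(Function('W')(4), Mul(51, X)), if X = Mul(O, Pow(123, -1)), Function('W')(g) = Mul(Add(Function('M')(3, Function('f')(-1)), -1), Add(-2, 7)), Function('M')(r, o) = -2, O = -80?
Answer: Rational(-1975, 41) ≈ -48.171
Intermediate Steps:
Function('W')(g) = -15 (Function('W')(g) = Mul(Add(-2, -1), Add(-2, 7)) = Mul(-3, 5) = -15)
X = Rational(-80, 123) (X = Mul(-80, Pow(123, -1)) = Mul(-80, Rational(1, 123)) = Rational(-80, 123) ≈ -0.65041)
Add(Function('W')(4), Mul(51, X)) = Add(-15, Mul(51, Rational(-80, 123))) = Add(-15, Rational(-1360, 41)) = Rational(-1975, 41)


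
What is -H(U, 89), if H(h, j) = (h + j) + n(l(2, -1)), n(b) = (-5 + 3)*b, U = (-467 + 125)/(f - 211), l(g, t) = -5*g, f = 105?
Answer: -5948/53 ≈ -112.23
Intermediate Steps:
U = 171/53 (U = (-467 + 125)/(105 - 211) = -342/(-106) = -342*(-1/106) = 171/53 ≈ 3.2264)
n(b) = -2*b
H(h, j) = 20 + h + j (H(h, j) = (h + j) - (-10)*2 = (h + j) - 2*(-10) = (h + j) + 20 = 20 + h + j)
-H(U, 89) = -(20 + 171/53 + 89) = -1*5948/53 = -5948/53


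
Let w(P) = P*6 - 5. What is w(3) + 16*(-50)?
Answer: -787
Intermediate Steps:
w(P) = -5 + 6*P (w(P) = 6*P - 5 = -5 + 6*P)
w(3) + 16*(-50) = (-5 + 6*3) + 16*(-50) = (-5 + 18) - 800 = 13 - 800 = -787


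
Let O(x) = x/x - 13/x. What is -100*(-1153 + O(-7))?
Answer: 805100/7 ≈ 1.1501e+5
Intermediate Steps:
O(x) = 1 - 13/x
-100*(-1153 + O(-7)) = -100*(-1153 + (-13 - 7)/(-7)) = -100*(-1153 - ⅐*(-20)) = -100*(-1153 + 20/7) = -100*(-8051/7) = 805100/7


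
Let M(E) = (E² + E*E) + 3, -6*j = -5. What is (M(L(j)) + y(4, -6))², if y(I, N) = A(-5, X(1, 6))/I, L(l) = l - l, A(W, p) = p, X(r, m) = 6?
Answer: 81/4 ≈ 20.250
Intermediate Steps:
j = ⅚ (j = -⅙*(-5) = ⅚ ≈ 0.83333)
L(l) = 0
y(I, N) = 6/I
M(E) = 3 + 2*E² (M(E) = (E² + E²) + 3 = 2*E² + 3 = 3 + 2*E²)
(M(L(j)) + y(4, -6))² = ((3 + 2*0²) + 6/4)² = ((3 + 2*0) + 6*(¼))² = ((3 + 0) + 3/2)² = (3 + 3/2)² = (9/2)² = 81/4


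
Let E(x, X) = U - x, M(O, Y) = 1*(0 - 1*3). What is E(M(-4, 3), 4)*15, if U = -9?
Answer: -90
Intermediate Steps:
M(O, Y) = -3 (M(O, Y) = 1*(0 - 3) = 1*(-3) = -3)
E(x, X) = -9 - x
E(M(-4, 3), 4)*15 = (-9 - 1*(-3))*15 = (-9 + 3)*15 = -6*15 = -90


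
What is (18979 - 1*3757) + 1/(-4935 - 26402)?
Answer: 477011813/31337 ≈ 15222.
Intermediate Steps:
(18979 - 1*3757) + 1/(-4935 - 26402) = (18979 - 3757) + 1/(-31337) = 15222 - 1/31337 = 477011813/31337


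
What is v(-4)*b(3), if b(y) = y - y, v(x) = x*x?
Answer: 0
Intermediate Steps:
v(x) = x**2
b(y) = 0
v(-4)*b(3) = (-4)**2*0 = 16*0 = 0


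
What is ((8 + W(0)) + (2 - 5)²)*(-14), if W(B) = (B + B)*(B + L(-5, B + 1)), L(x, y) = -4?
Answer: -238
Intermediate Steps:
W(B) = 2*B*(-4 + B) (W(B) = (B + B)*(B - 4) = (2*B)*(-4 + B) = 2*B*(-4 + B))
((8 + W(0)) + (2 - 5)²)*(-14) = ((8 + 2*0*(-4 + 0)) + (2 - 5)²)*(-14) = ((8 + 2*0*(-4)) + (-3)²)*(-14) = ((8 + 0) + 9)*(-14) = (8 + 9)*(-14) = 17*(-14) = -238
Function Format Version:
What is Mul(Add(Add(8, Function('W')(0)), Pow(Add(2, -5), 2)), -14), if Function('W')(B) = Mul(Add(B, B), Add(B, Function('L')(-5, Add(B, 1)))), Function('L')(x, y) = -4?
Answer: -238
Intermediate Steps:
Function('W')(B) = Mul(2, B, Add(-4, B)) (Function('W')(B) = Mul(Add(B, B), Add(B, -4)) = Mul(Mul(2, B), Add(-4, B)) = Mul(2, B, Add(-4, B)))
Mul(Add(Add(8, Function('W')(0)), Pow(Add(2, -5), 2)), -14) = Mul(Add(Add(8, Mul(2, 0, Add(-4, 0))), Pow(Add(2, -5), 2)), -14) = Mul(Add(Add(8, Mul(2, 0, -4)), Pow(-3, 2)), -14) = Mul(Add(Add(8, 0), 9), -14) = Mul(Add(8, 9), -14) = Mul(17, -14) = -238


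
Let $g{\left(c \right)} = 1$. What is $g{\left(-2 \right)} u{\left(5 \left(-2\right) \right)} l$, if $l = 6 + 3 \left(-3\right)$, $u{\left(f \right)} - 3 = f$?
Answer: $21$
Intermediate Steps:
$u{\left(f \right)} = 3 + f$
$l = -3$ ($l = 6 - 9 = -3$)
$g{\left(-2 \right)} u{\left(5 \left(-2\right) \right)} l = 1 \left(3 + 5 \left(-2\right)\right) \left(-3\right) = 1 \left(3 - 10\right) \left(-3\right) = 1 \left(-7\right) \left(-3\right) = \left(-7\right) \left(-3\right) = 21$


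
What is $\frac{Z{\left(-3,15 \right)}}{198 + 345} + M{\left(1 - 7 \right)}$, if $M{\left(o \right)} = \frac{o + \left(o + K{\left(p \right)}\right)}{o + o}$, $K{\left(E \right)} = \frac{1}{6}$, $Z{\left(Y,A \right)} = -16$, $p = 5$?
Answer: $\frac{12467}{13032} \approx 0.95665$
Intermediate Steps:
$K{\left(E \right)} = \frac{1}{6}$
$M{\left(o \right)} = \frac{\frac{1}{6} + 2 o}{2 o}$ ($M{\left(o \right)} = \frac{o + \left(o + \frac{1}{6}\right)}{o + o} = \frac{o + \left(\frac{1}{6} + o\right)}{2 o} = \left(\frac{1}{6} + 2 o\right) \frac{1}{2 o} = \frac{\frac{1}{6} + 2 o}{2 o}$)
$\frac{Z{\left(-3,15 \right)}}{198 + 345} + M{\left(1 - 7 \right)} = \frac{1}{198 + 345} \left(-16\right) + \frac{\frac{1}{12} + \left(1 - 7\right)}{1 - 7} = \frac{1}{543} \left(-16\right) + \frac{\frac{1}{12} - 6}{-6} = \frac{1}{543} \left(-16\right) - - \frac{71}{72} = - \frac{16}{543} + \frac{71}{72} = \frac{12467}{13032}$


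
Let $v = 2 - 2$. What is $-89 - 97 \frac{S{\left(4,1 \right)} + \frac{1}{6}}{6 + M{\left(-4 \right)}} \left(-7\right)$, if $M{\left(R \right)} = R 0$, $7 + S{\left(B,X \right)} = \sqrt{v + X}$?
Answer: $- \frac{26969}{36} \approx -749.14$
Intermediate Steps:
$v = 0$ ($v = 2 - 2 = 0$)
$S{\left(B,X \right)} = -7 + \sqrt{X}$ ($S{\left(B,X \right)} = -7 + \sqrt{0 + X} = -7 + \sqrt{X}$)
$M{\left(R \right)} = 0$
$-89 - 97 \frac{S{\left(4,1 \right)} + \frac{1}{6}}{6 + M{\left(-4 \right)}} \left(-7\right) = -89 - 97 \frac{\left(-7 + \sqrt{1}\right) + \frac{1}{6}}{6 + 0} \left(-7\right) = -89 - 97 \frac{\left(-7 + 1\right) + \frac{1}{6}}{6} \left(-7\right) = -89 - 97 \left(-6 + \frac{1}{6}\right) \frac{1}{6} \left(-7\right) = -89 - 97 \left(- \frac{35}{6}\right) \frac{1}{6} \left(-7\right) = -89 - 97 \left(\left(- \frac{35}{36}\right) \left(-7\right)\right) = -89 - \frac{23765}{36} = - \frac{26969}{36}$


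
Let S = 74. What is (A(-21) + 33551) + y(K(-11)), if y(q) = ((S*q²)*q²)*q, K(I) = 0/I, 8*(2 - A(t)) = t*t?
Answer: 267983/8 ≈ 33498.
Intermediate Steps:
A(t) = 2 - t²/8 (A(t) = 2 - t*t/8 = 2 - t²/8)
K(I) = 0
y(q) = 74*q⁵ (y(q) = ((74*q²)*q²)*q = (74*q⁴)*q = 74*q⁵)
(A(-21) + 33551) + y(K(-11)) = ((2 - ⅛*(-21)²) + 33551) + 74*0⁵ = ((2 - ⅛*441) + 33551) + 74*0 = ((2 - 441/8) + 33551) + 0 = (-425/8 + 33551) + 0 = 267983/8 + 0 = 267983/8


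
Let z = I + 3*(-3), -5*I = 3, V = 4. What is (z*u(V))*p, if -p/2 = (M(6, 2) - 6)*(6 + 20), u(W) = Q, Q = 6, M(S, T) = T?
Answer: -59904/5 ≈ -11981.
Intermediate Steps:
I = -⅗ (I = -⅕*3 = -⅗ ≈ -0.60000)
u(W) = 6
z = -48/5 (z = -⅗ + 3*(-3) = -⅗ - 9 = -48/5 ≈ -9.6000)
p = 208 (p = -2*(2 - 6)*(6 + 20) = -(-8)*26 = -2*(-104) = 208)
(z*u(V))*p = -48/5*6*208 = -288/5*208 = -59904/5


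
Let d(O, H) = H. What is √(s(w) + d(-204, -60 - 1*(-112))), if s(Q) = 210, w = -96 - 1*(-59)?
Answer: √262 ≈ 16.186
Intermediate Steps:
w = -37 (w = -96 + 59 = -37)
√(s(w) + d(-204, -60 - 1*(-112))) = √(210 + (-60 - 1*(-112))) = √(210 + (-60 + 112)) = √(210 + 52) = √262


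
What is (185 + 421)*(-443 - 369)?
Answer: -492072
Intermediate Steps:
(185 + 421)*(-443 - 369) = 606*(-812) = -492072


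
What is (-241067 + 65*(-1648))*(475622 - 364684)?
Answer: -38627169406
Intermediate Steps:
(-241067 + 65*(-1648))*(475622 - 364684) = (-241067 - 107120)*110938 = -348187*110938 = -38627169406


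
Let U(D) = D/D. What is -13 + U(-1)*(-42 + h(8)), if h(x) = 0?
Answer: -55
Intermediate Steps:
U(D) = 1
-13 + U(-1)*(-42 + h(8)) = -13 + 1*(-42 + 0) = -13 + 1*(-42) = -13 - 42 = -55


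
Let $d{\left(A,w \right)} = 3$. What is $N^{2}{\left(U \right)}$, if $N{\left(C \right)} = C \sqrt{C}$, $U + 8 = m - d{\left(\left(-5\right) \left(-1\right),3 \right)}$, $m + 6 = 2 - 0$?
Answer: $-3375$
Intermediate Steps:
$m = -4$ ($m = -6 + \left(2 - 0\right) = -6 + \left(2 + 0\right) = -6 + 2 = -4$)
$U = -15$ ($U = -8 - 7 = -15$)
$N{\left(C \right)} = C^{\frac{3}{2}}$
$N^{2}{\left(U \right)} = \left(\left(-15\right)^{\frac{3}{2}}\right)^{2} = \left(- 15 i \sqrt{15}\right)^{2} = -3375$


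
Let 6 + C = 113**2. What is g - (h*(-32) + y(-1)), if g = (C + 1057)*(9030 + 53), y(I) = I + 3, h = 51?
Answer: 125528690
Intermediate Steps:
y(I) = 3 + I
C = 12763 (C = -6 + 113**2 = -6 + 12769 = 12763)
g = 125527060 (g = (12763 + 1057)*(9030 + 53) = 13820*9083 = 125527060)
g - (h*(-32) + y(-1)) = 125527060 - (51*(-32) + (3 - 1)) = 125527060 - (-1632 + 2) = 125527060 - 1*(-1630) = 125527060 + 1630 = 125528690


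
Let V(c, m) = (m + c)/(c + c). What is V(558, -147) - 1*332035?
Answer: -123516883/372 ≈ -3.3203e+5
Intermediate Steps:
V(c, m) = (c + m)/(2*c) (V(c, m) = (c + m)/((2*c)) = (c + m)*(1/(2*c)) = (c + m)/(2*c))
V(558, -147) - 1*332035 = (½)*(558 - 147)/558 - 1*332035 = (½)*(1/558)*411 - 332035 = 137/372 - 332035 = -123516883/372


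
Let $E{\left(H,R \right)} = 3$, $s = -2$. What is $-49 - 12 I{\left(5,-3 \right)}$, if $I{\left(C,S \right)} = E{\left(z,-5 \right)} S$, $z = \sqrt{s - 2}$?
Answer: $59$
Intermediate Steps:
$z = 2 i$ ($z = \sqrt{-2 - 2} = \sqrt{-4} = 2 i \approx 2.0 i$)
$I{\left(C,S \right)} = 3 S$
$-49 - 12 I{\left(5,-3 \right)} = -49 - 12 \cdot 3 \left(-3\right) = -49 - -108 = -49 + 108 = 59$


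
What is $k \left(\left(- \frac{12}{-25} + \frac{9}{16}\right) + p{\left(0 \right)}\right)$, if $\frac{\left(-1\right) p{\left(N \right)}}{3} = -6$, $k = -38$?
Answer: $- \frac{144723}{200} \approx -723.62$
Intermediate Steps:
$p{\left(N \right)} = 18$ ($p{\left(N \right)} = \left(-3\right) \left(-6\right) = 18$)
$k \left(\left(- \frac{12}{-25} + \frac{9}{16}\right) + p{\left(0 \right)}\right) = - 38 \left(\left(- \frac{12}{-25} + \frac{9}{16}\right) + 18\right) = - 38 \left(\left(\left(-12\right) \left(- \frac{1}{25}\right) + 9 \cdot \frac{1}{16}\right) + 18\right) = - 38 \left(\left(\frac{12}{25} + \frac{9}{16}\right) + 18\right) = - 38 \left(\frac{417}{400} + 18\right) = \left(-38\right) \frac{7617}{400} = - \frac{144723}{200}$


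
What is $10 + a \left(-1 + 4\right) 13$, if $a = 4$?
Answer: $166$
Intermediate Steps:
$10 + a \left(-1 + 4\right) 13 = 10 + 4 \left(-1 + 4\right) 13 = 10 + 4 \cdot 3 \cdot 13 = 10 + 12 \cdot 13 = 10 + 156 = 166$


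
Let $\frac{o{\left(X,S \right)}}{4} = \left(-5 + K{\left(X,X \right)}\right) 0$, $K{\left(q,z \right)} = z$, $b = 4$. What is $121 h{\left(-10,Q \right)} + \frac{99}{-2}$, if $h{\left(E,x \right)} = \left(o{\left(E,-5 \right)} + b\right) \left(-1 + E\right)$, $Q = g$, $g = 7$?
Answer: $- \frac{10747}{2} \approx -5373.5$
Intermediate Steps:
$o{\left(X,S \right)} = 0$ ($o{\left(X,S \right)} = 4 \left(-5 + X\right) 0 = 4 \cdot 0 = 0$)
$Q = 7$
$h{\left(E,x \right)} = -4 + 4 E$ ($h{\left(E,x \right)} = \left(0 + 4\right) \left(-1 + E\right) = 4 \left(-1 + E\right) = -4 + 4 E$)
$121 h{\left(-10,Q \right)} + \frac{99}{-2} = 121 \left(-4 + 4 \left(-10\right)\right) + \frac{99}{-2} = 121 \left(-4 - 40\right) + 99 \left(- \frac{1}{2}\right) = 121 \left(-44\right) - \frac{99}{2} = -5324 - \frac{99}{2} = - \frac{10747}{2}$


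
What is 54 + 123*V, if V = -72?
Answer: -8802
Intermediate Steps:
54 + 123*V = 54 + 123*(-72) = 54 - 8856 = -8802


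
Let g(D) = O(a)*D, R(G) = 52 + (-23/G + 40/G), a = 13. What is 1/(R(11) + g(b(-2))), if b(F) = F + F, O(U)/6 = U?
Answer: -11/2843 ≈ -0.0038692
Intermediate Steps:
O(U) = 6*U
R(G) = 52 + 17/G
b(F) = 2*F
g(D) = 78*D (g(D) = (6*13)*D = 78*D)
1/(R(11) + g(b(-2))) = 1/((52 + 17/11) + 78*(2*(-2))) = 1/((52 + 17*(1/11)) + 78*(-4)) = 1/((52 + 17/11) - 312) = 1/(589/11 - 312) = 1/(-2843/11) = -11/2843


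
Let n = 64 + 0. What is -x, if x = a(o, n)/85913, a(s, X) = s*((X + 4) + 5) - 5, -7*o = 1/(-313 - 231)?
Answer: 18967/327156704 ≈ 5.7975e-5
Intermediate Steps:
o = 1/3808 (o = -1/(7*(-313 - 231)) = -⅐/(-544) = -⅐*(-1/544) = 1/3808 ≈ 0.00026261)
n = 64
a(s, X) = -5 + s*(9 + X) (a(s, X) = s*((4 + X) + 5) - 5 = s*(9 + X) - 5 = -5 + s*(9 + X))
x = -18967/327156704 (x = (-5 + 9*(1/3808) + 64*(1/3808))/85913 = (-5 + 9/3808 + 2/119)*(1/85913) = -18967/3808*1/85913 = -18967/327156704 ≈ -5.7975e-5)
-x = -1*(-18967/327156704) = 18967/327156704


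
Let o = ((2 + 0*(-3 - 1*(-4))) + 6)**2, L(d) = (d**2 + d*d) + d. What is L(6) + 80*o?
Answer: 5198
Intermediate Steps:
L(d) = d + 2*d**2 (L(d) = (d**2 + d**2) + d = 2*d**2 + d = d + 2*d**2)
o = 64 (o = ((2 + 0*(-3 + 4)) + 6)**2 = ((2 + 0*1) + 6)**2 = ((2 + 0) + 6)**2 = (2 + 6)**2 = 8**2 = 64)
L(6) + 80*o = 6*(1 + 2*6) + 80*64 = 6*(1 + 12) + 5120 = 6*13 + 5120 = 78 + 5120 = 5198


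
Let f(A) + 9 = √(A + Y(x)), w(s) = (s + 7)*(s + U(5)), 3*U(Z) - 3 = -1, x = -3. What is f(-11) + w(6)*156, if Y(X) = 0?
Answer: 13511 + I*√11 ≈ 13511.0 + 3.3166*I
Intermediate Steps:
U(Z) = ⅔ (U(Z) = 1 + (⅓)*(-1) = 1 - ⅓ = ⅔)
w(s) = (7 + s)*(⅔ + s) (w(s) = (s + 7)*(s + ⅔) = (7 + s)*(⅔ + s))
f(A) = -9 + √A (f(A) = -9 + √(A + 0) = -9 + √A)
f(-11) + w(6)*156 = (-9 + √(-11)) + (14/3 + 6² + (23/3)*6)*156 = (-9 + I*√11) + (14/3 + 36 + 46)*156 = (-9 + I*√11) + (260/3)*156 = (-9 + I*√11) + 13520 = 13511 + I*√11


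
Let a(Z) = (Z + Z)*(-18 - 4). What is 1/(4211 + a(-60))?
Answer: 1/6851 ≈ 0.00014596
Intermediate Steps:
a(Z) = -44*Z (a(Z) = (2*Z)*(-22) = -44*Z)
1/(4211 + a(-60)) = 1/(4211 - 44*(-60)) = 1/(4211 + 2640) = 1/6851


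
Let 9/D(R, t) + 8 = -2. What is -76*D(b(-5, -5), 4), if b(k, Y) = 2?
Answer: 342/5 ≈ 68.400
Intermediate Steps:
D(R, t) = -9/10 (D(R, t) = 9/(-8 - 2) = 9/(-10) = 9*(-⅒) = -9/10)
-76*D(b(-5, -5), 4) = -76*(-9/10) = 342/5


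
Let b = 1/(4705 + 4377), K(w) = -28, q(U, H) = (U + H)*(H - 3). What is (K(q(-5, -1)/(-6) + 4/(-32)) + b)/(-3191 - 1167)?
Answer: 254295/39579356 ≈ 0.0064249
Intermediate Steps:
q(U, H) = (-3 + H)*(H + U) (q(U, H) = (H + U)*(-3 + H) = (-3 + H)*(H + U))
b = 1/9082 ≈ 0.00011011
(K(q(-5, -1)/(-6) + 4/(-32)) + b)/(-3191 - 1167) = (-28 + 1/9082)/(-3191 - 1167) = -254295/9082/(-4358) = -254295/9082*(-1/4358) = 254295/39579356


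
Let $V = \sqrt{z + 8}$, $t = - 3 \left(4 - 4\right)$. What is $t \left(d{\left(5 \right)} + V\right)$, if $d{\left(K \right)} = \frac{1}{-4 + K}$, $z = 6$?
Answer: $0$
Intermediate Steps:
$t = 0$ ($t = \left(-3\right) 0 = 0$)
$V = \sqrt{14}$ ($V = \sqrt{6 + 8} = \sqrt{14} \approx 3.7417$)
$t \left(d{\left(5 \right)} + V\right) = 0 \left(\frac{1}{-4 + 5} + \sqrt{14}\right) = 0 \left(1^{-1} + \sqrt{14}\right) = 0 \left(1 + \sqrt{14}\right) = 0$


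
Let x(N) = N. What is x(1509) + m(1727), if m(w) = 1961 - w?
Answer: 1743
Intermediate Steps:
x(1509) + m(1727) = 1509 + (1961 - 1*1727) = 1509 + (1961 - 1727) = 1509 + 234 = 1743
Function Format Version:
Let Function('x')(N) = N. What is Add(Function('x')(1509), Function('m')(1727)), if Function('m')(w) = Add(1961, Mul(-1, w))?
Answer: 1743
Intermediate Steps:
Add(Function('x')(1509), Function('m')(1727)) = Add(1509, Add(1961, Mul(-1, 1727))) = Add(1509, Add(1961, -1727)) = Add(1509, 234) = 1743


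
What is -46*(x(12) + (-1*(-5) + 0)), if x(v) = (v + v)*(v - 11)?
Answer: -1334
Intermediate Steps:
x(v) = 2*v*(-11 + v) (x(v) = (2*v)*(-11 + v) = 2*v*(-11 + v))
-46*(x(12) + (-1*(-5) + 0)) = -46*(2*12*(-11 + 12) + (-1*(-5) + 0)) = -46*(2*12*1 + (5 + 0)) = -46*(24 + 5) = -46*29 = -1334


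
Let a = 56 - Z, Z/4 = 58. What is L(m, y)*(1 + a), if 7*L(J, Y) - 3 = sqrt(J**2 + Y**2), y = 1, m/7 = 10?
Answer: -75 - 325*sqrt(29) ≈ -1825.2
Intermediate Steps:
m = 70 (m = 7*10 = 70)
Z = 232 (Z = 4*58 = 232)
L(J, Y) = 3/7 + sqrt(J**2 + Y**2)/7
a = -176 (a = 56 - 1*232 = 56 - 232 = -176)
L(m, y)*(1 + a) = (3/7 + sqrt(70**2 + 1**2)/7)*(1 - 176) = (3/7 + sqrt(4900 + 1)/7)*(-175) = (3/7 + sqrt(4901)/7)*(-175) = (3/7 + (13*sqrt(29))/7)*(-175) = (3/7 + 13*sqrt(29)/7)*(-175) = -75 - 325*sqrt(29)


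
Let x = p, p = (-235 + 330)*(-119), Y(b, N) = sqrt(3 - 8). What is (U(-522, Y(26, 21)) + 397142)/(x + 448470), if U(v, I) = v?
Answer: 79324/87433 ≈ 0.90726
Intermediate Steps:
Y(b, N) = I*sqrt(5) (Y(b, N) = sqrt(-5) = I*sqrt(5))
p = -11305 (p = 95*(-119) = -11305)
x = -11305
(U(-522, Y(26, 21)) + 397142)/(x + 448470) = (-522 + 397142)/(-11305 + 448470) = 396620/437165 = 396620*(1/437165) = 79324/87433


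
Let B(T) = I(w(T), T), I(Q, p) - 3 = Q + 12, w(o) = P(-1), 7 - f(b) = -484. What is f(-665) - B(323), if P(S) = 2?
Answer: 474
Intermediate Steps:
f(b) = 491 (f(b) = 7 - 1*(-484) = 7 + 484 = 491)
w(o) = 2
I(Q, p) = 15 + Q (I(Q, p) = 3 + (Q + 12) = 3 + (12 + Q) = 15 + Q)
B(T) = 17 (B(T) = 15 + 2 = 17)
f(-665) - B(323) = 491 - 1*17 = 491 - 17 = 474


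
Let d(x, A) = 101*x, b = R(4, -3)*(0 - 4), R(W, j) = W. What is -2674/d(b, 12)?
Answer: 1337/808 ≈ 1.6547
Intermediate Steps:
b = -16 (b = 4*(0 - 4) = 4*(-4) = -16)
-2674/d(b, 12) = -2674/(101*(-16)) = -2674/(-1616) = -2674*(-1/1616) = 1337/808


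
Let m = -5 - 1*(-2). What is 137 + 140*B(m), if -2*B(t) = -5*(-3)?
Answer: -913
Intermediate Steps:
m = -3 (m = -5 + 2 = -3)
B(t) = -15/2 (B(t) = -(-5)*(-3)/2 = -1/2*15 = -15/2)
137 + 140*B(m) = 137 + 140*(-15/2) = 137 - 1050 = -913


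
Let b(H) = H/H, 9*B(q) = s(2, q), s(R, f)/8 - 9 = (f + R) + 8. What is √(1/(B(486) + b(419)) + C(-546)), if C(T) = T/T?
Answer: √16430842/4049 ≈ 1.0011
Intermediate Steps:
s(R, f) = 136 + 8*R + 8*f (s(R, f) = 72 + 8*((f + R) + 8) = 72 + 8*((R + f) + 8) = 72 + 8*(8 + R + f) = 72 + (64 + 8*R + 8*f) = 136 + 8*R + 8*f)
B(q) = 152/9 + 8*q/9 (B(q) = (136 + 8*2 + 8*q)/9 = (136 + 16 + 8*q)/9 = (152 + 8*q)/9 = 152/9 + 8*q/9)
b(H) = 1
C(T) = 1
√(1/(B(486) + b(419)) + C(-546)) = √(1/((152/9 + (8/9)*486) + 1) + 1) = √(1/((152/9 + 432) + 1) + 1) = √(1/(4040/9 + 1) + 1) = √(1/(4049/9) + 1) = √(9/4049 + 1) = √(4058/4049) = √16430842/4049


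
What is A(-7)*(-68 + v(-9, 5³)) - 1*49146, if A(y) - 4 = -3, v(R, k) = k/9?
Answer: -442801/9 ≈ -49200.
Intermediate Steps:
v(R, k) = k/9 (v(R, k) = k*(⅑) = k/9)
A(y) = 1 (A(y) = 4 - 3 = 1)
A(-7)*(-68 + v(-9, 5³)) - 1*49146 = 1*(-68 + (⅑)*5³) - 1*49146 = 1*(-68 + (⅑)*125) - 49146 = 1*(-68 + 125/9) - 49146 = 1*(-487/9) - 49146 = -487/9 - 49146 = -442801/9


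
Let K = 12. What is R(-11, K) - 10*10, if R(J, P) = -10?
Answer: -110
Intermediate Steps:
R(-11, K) - 10*10 = -10 - 10*10 = -10 - 100 = -110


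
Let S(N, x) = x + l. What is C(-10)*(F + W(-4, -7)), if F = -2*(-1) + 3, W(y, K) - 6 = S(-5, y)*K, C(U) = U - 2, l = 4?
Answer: -132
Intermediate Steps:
S(N, x) = 4 + x (S(N, x) = x + 4 = 4 + x)
C(U) = -2 + U
W(y, K) = 6 + K*(4 + y) (W(y, K) = 6 + (4 + y)*K = 6 + K*(4 + y))
F = 5 (F = 2 + 3 = 5)
C(-10)*(F + W(-4, -7)) = (-2 - 10)*(5 + (6 - 7*(4 - 4))) = -12*(5 + (6 - 7*0)) = -12*(5 + (6 + 0)) = -12*(5 + 6) = -12*11 = -132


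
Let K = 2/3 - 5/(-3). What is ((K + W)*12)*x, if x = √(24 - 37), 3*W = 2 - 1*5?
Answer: 16*I*√13 ≈ 57.689*I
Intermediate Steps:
W = -1 (W = (2 - 1*5)/3 = (2 - 5)/3 = (⅓)*(-3) = -1)
K = 7/3 (K = 2*(⅓) - 5*(-⅓) = ⅔ + 5/3 = 7/3 ≈ 2.3333)
x = I*√13 (x = √(-13) = I*√13 ≈ 3.6056*I)
((K + W)*12)*x = ((7/3 - 1)*12)*(I*√13) = ((4/3)*12)*(I*√13) = 16*(I*√13) = 16*I*√13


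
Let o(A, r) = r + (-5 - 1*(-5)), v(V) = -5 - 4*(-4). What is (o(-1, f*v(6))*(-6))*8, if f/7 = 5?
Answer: -18480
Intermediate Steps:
v(V) = 11 (v(V) = -5 + 16 = 11)
f = 35 (f = 7*5 = 35)
o(A, r) = r (o(A, r) = r + (-5 + 5) = r + 0 = r)
(o(-1, f*v(6))*(-6))*8 = ((35*11)*(-6))*8 = (385*(-6))*8 = -2310*8 = -18480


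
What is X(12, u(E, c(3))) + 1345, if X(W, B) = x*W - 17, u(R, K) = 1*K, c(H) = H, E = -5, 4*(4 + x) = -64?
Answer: 1088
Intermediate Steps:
x = -20 (x = -4 + (¼)*(-64) = -4 - 16 = -20)
u(R, K) = K
X(W, B) = -17 - 20*W (X(W, B) = -20*W - 17 = -17 - 20*W)
X(12, u(E, c(3))) + 1345 = (-17 - 20*12) + 1345 = (-17 - 240) + 1345 = -257 + 1345 = 1088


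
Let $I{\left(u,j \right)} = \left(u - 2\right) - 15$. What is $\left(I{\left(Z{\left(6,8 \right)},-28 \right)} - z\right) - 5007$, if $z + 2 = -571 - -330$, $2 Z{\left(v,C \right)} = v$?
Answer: $-4778$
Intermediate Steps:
$Z{\left(v,C \right)} = \frac{v}{2}$
$I{\left(u,j \right)} = -17 + u$ ($I{\left(u,j \right)} = \left(-2 + u\right) - 15 = -17 + u$)
$z = -243$ ($z = -2 - 241 = -243$)
$\left(I{\left(Z{\left(6,8 \right)},-28 \right)} - z\right) - 5007 = \left(\left(-17 + \frac{1}{2} \cdot 6\right) - -243\right) - 5007 = \left(\left(-17 + 3\right) + 243\right) - 5007 = \left(-14 + 243\right) - 5007 = 229 - 5007 = -4778$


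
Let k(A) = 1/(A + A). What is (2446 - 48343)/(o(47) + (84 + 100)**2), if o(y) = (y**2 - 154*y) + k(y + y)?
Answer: -8628636/5419477 ≈ -1.5922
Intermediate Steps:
k(A) = 1/(2*A)
o(y) = y**2 - 154*y + 1/(4*y) (o(y) = (y**2 - 154*y) + 1/(2*(y + y)) = (y**2 - 154*y) + 1/(2*((2*y))) = (y**2 - 154*y) + (1/(2*y))/2 = (y**2 - 154*y) + 1/(4*y) = y**2 - 154*y + 1/(4*y))
(2446 - 48343)/(o(47) + (84 + 100)**2) = (2446 - 48343)/((47**2 - 154*47 + (1/4)/47) + (84 + 100)**2) = -45897/((2209 - 7238 + (1/4)*(1/47)) + 184**2) = -45897/((2209 - 7238 + 1/188) + 33856) = -45897/(-945451/188 + 33856) = -45897/5419477/188 = -45897*188/5419477 = -8628636/5419477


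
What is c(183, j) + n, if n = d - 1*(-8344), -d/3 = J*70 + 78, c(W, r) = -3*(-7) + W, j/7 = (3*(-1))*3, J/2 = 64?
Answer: -18566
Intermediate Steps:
J = 128 (J = 2*64 = 128)
j = -63 (j = 7*((3*(-1))*3) = 7*(-3*3) = 7*(-9) = -63)
c(W, r) = 21 + W
d = -27114 (d = -3*(128*70 + 78) = -3*(8960 + 78) = -3*9038 = -27114)
n = -18770 (n = -27114 - 1*(-8344) = -27114 + 8344 = -18770)
c(183, j) + n = (21 + 183) - 18770 = 204 - 18770 = -18566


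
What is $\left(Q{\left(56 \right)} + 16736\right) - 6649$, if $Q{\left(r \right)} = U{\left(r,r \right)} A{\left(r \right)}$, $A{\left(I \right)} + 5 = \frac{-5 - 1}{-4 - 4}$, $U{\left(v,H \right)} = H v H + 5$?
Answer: $- \frac{2945209}{4} \approx -7.363 \cdot 10^{5}$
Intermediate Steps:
$U{\left(v,H \right)} = 5 + v H^{2}$ ($U{\left(v,H \right)} = v H^{2} + 5 = 5 + v H^{2}$)
$A{\left(I \right)} = - \frac{17}{4}$ ($A{\left(I \right)} = -5 + \frac{-5 - 1}{-4 - 4} = -5 - \frac{6}{-8} = -5 - - \frac{3}{4} = -5 + \frac{3}{4} = - \frac{17}{4}$)
$Q{\left(r \right)} = - \frac{85}{4} - \frac{17 r^{3}}{4}$ ($Q{\left(r \right)} = \left(5 + r r^{2}\right) \left(- \frac{17}{4}\right) = \left(5 + r^{3}\right) \left(- \frac{17}{4}\right) = - \frac{85}{4} - \frac{17 r^{3}}{4}$)
$\left(Q{\left(56 \right)} + 16736\right) - 6649 = \left(\left(- \frac{85}{4} - \frac{17 \cdot 56^{3}}{4}\right) + 16736\right) - 6649 = \left(\left(- \frac{85}{4} - 746368\right) + 16736\right) - 6649 = \left(- \frac{2985557}{4} + 16736\right) - 6649 = - \frac{2918613}{4} - 6649 = - \frac{2945209}{4}$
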